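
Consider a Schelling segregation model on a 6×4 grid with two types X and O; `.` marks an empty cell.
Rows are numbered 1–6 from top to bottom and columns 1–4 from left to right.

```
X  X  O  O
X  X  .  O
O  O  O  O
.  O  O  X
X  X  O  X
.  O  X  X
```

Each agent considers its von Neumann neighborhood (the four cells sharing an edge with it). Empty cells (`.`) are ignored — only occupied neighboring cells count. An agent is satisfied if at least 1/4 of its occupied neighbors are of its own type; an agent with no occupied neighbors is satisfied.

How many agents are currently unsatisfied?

1

Row 1: (1,1)X 2/2 satisfied · (1,2)X 2/3 satisfied · (1,3)O 1/2 satisfied · (1,4)O 2/2 satisfied
Row 2: (2,1)X 2/3 satisfied · (2,2)X 2/3 satisfied · (2,4)O 2/2 satisfied
Row 3: (3,1)O 1/2 satisfied · (3,2)O 3/4 satisfied · (3,3)O 3/3 satisfied · (3,4)O 2/3 satisfied
Row 4: (4,2)O 2/3 satisfied · (4,3)O 3/4 satisfied · (4,4)X 1/3 satisfied
Row 5: (5,1)X 1/1 satisfied · (5,2)X 1/4 satisfied · (5,3)O 1/4 satisfied · (5,4)X 2/3 satisfied
Row 6: (6,2)O 0/2 not · (6,3)X 1/3 satisfied · (6,4)X 2/2 satisfied
Unsatisfied: (6,2) — 1 in total.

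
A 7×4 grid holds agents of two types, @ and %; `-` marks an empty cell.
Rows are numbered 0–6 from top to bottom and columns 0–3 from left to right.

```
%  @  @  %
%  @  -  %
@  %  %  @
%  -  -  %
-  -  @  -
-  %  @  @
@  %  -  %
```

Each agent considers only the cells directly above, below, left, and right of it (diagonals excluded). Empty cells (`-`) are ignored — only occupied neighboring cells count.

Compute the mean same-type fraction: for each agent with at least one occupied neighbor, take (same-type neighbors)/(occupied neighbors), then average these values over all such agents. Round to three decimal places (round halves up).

(0,0)% 1/2
(0,1)@ 2/3
(0,2)@ 1/2
(0,3)% 1/2
(1,0)% 1/3
(1,1)@ 1/3
(1,3)% 1/2
(2,0)@ 0/3
(2,1)% 1/3
(2,2)% 1/2
(2,3)@ 0/3
(3,0)% 0/1
(3,3)% 0/1
(4,2)@ 1/1
(5,1)% 1/2
(5,2)@ 2/3
(5,3)@ 1/2
(6,0)@ 0/1
(6,1)% 1/2
(6,3)% 0/1
Sum over 20 agents: 1/2 + 2/3 + 1/2 + 1/2 + 1/3 + 1/3 + 1/2 + 0/3 + 1/3 + 1/2 + 0/3 + 0/1 + 0/1 + 1/1 + 1/2 + 2/3 + 1/2 + 0/1 + 1/2 + 0/1 = 22/3; mean = 22/3 ÷ 20 = 11/30 = 0.366666… → 0.367.

0.367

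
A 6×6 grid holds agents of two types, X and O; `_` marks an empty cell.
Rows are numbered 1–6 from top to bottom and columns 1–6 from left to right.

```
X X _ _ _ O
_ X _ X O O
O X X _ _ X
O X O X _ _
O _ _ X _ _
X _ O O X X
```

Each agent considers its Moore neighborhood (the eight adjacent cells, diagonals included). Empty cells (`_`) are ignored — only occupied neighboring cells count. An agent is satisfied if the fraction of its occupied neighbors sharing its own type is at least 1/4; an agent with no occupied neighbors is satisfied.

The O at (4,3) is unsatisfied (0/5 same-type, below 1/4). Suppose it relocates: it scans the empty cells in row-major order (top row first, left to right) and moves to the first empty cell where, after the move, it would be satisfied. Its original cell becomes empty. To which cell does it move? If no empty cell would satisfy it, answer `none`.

(1,4)

Vacating (4,3). Empty cells in order:
  (1,3): 0/3 same-type → still unsatisfied.
  (1,4): 1/2 same-type → satisfied — stop here.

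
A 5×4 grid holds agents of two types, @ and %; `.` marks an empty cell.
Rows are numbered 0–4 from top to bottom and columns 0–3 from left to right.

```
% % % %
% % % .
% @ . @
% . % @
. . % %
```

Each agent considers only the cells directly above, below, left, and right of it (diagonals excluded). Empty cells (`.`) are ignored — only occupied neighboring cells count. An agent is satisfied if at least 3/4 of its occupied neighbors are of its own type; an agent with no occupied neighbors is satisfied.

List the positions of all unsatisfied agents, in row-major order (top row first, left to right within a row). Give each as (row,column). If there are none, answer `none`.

Row 0: (0,0)% 2/2 satisfied · (0,1)% 3/3 satisfied · (0,2)% 3/3 satisfied · (0,3)% 1/1 satisfied
Row 1: (1,0)% 3/3 satisfied · (1,1)% 3/4 satisfied · (1,2)% 2/2 satisfied
Row 2: (2,0)% 2/3 not · (2,1)@ 0/2 not · (2,3)@ 1/1 satisfied
Row 3: (3,0)% 1/1 satisfied · (3,2)% 1/2 not · (3,3)@ 1/3 not
Row 4: (4,2)% 2/2 satisfied · (4,3)% 1/2 not

(2,0), (2,1), (3,2), (3,3), (4,3)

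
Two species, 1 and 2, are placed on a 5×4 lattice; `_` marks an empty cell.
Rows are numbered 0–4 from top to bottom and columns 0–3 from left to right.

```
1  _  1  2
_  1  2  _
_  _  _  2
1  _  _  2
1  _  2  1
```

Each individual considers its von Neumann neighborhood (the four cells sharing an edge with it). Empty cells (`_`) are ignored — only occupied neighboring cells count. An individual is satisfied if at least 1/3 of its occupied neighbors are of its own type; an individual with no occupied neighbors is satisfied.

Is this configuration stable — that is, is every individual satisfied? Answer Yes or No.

No

Row 0: (0,0)1 0/0 satisfied · (0,2)1 0/2 not · (0,3)2 0/1 not
Row 1: (1,1)1 0/1 not · (1,2)2 0/2 not
Row 2: (2,3)2 1/1 satisfied
Row 3: (3,0)1 1/1 satisfied · (3,3)2 1/2 satisfied
Row 4: (4,0)1 1/1 satisfied · (4,2)2 0/1 not · (4,3)1 0/2 not
For instance (0,2) has only 0/2 same-type neighbors, below 1/3.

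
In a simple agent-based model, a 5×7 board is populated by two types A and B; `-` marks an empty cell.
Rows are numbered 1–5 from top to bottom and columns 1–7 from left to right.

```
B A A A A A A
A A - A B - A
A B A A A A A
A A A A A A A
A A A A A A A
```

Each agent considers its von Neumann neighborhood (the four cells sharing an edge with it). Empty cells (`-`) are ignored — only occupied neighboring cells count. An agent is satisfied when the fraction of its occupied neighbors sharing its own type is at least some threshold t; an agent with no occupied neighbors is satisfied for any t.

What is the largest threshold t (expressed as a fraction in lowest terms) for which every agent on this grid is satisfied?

(1,1)B 0/2
(1,2)A 2/3
(1,3)A 2/2
(1,4)A 3/3
(1,5)A 2/3
(1,6)A 2/2
(1,7)A 2/2
(2,1)A 2/3
(2,2)A 2/3
(2,4)A 2/3
(2,5)B 0/3
(2,7)A 2/2
(3,1)A 2/3
(3,2)B 0/4
(3,3)A 2/3
(3,4)A 4/4
(3,5)A 3/4
(3,6)A 3/3
(3,7)A 3/3
(4,1)A 3/3
(4,2)A 3/4
(4,3)A 4/4
(4,4)A 4/4
(4,5)A 4/4
(4,6)A 4/4
(4,7)A 3/3
(5,1)A 2/2
(5,2)A 3/3
(5,3)A 3/3
(5,4)A 3/3
(5,5)A 3/3
(5,6)A 3/3
(5,7)A 2/2
The smallest same-type fraction is 0/2 at (1,1), which reduces to 0/1. Any threshold above that leaves this agent unsatisfied.

0/1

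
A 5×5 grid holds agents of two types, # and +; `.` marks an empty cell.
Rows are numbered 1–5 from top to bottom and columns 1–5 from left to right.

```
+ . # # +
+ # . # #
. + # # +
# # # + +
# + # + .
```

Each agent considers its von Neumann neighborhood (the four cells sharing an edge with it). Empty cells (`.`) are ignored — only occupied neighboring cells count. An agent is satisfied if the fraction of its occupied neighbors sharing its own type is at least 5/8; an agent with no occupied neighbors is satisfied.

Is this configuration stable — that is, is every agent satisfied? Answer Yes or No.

(1,1)+ 1/1 ok
(1,3)# 1/1 ok
(1,4)# 2/3 ok
(1,5)+ 0/2 unhappy
(2,1)+ 1/2 unhappy
(2,2)# 0/2 unhappy
(2,4)# 3/3 ok
(2,5)# 1/3 unhappy
(3,2)+ 0/3 unhappy
(3,3)# 2/3 ok
(3,4)# 2/4 unhappy
(3,5)+ 1/3 unhappy
(4,1)# 2/2 ok
(4,2)# 2/4 unhappy
(4,3)# 3/4 ok
(4,4)+ 2/4 unhappy
(4,5)+ 2/2 ok
(5,1)# 1/2 unhappy
(5,2)+ 0/3 unhappy
(5,3)# 1/3 unhappy
(5,4)+ 1/2 unhappy
For instance (1,5) has only 0/2 same-type neighbors, below 5/8.

No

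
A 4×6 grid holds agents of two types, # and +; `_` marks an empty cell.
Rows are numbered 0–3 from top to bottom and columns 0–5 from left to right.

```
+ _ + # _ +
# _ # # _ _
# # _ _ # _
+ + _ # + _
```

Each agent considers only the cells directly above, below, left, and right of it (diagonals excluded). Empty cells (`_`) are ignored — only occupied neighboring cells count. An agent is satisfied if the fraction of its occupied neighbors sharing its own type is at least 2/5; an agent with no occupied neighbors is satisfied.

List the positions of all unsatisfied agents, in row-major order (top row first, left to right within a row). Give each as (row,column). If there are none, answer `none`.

(0,0), (0,2), (2,4), (3,3), (3,4)

(0,0)+ 0/1 unhappy
(0,2)+ 0/2 unhappy
(0,3)# 1/2 ok
(0,5)+ 0/0 ok
(1,0)# 1/2 ok
(1,2)# 1/2 ok
(1,3)# 2/2 ok
(2,0)# 2/3 ok
(2,1)# 1/2 ok
(2,4)# 0/1 unhappy
(3,0)+ 1/2 ok
(3,1)+ 1/2 ok
(3,3)# 0/1 unhappy
(3,4)+ 0/2 unhappy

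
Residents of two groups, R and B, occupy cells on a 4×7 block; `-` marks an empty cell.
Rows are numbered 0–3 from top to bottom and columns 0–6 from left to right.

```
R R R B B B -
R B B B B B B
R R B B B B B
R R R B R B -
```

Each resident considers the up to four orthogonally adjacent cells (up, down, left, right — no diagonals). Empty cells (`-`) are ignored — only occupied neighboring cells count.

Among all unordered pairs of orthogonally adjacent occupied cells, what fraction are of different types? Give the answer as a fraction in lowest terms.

11/41

Scan each occupied cell's neighbors to the right and below so each pair is counted once.
From row 0: 3 unlike of 11 pairs (running 3/11).
From row 1: 2 unlike of 13 pairs (running 5/24).
From row 2: 3 unlike of 12 pairs (running 8/36).
From row 3: 3 unlike of 5 pairs (running 11/41).
Total adjacent occupied pairs: 41; unlike-type pairs: 11.
11/41 is already in lowest terms.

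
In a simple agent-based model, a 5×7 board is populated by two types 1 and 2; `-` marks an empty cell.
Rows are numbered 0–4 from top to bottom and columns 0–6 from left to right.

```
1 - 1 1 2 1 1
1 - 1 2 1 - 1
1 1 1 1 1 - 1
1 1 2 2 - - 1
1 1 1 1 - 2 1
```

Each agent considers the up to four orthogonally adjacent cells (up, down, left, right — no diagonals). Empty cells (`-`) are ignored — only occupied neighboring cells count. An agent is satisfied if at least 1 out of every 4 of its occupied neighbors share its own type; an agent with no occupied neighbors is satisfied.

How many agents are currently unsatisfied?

(0,0)1 1/1 ok
(0,2)1 2/2 ok
(0,3)1 1/3 ok
(0,4)2 0/3 unhappy
(0,5)1 1/2 ok
(0,6)1 2/2 ok
(1,0)1 2/2 ok
(1,2)1 2/3 ok
(1,3)2 0/4 unhappy
(1,4)1 1/3 ok
(1,6)1 2/2 ok
(2,0)1 3/3 ok
(2,1)1 3/3 ok
(2,2)1 3/4 ok
(2,3)1 2/4 ok
(2,4)1 2/2 ok
(2,6)1 2/2 ok
(3,0)1 3/3 ok
(3,1)1 3/4 ok
(3,2)2 1/4 ok
(3,3)2 1/3 ok
(3,6)1 2/2 ok
(4,0)1 2/2 ok
(4,1)1 3/3 ok
(4,2)1 2/3 ok
(4,3)1 1/2 ok
(4,5)2 0/1 unhappy
(4,6)1 1/2 ok
Unsatisfied: (0,4), (1,3), (4,5) — 3 in total.

3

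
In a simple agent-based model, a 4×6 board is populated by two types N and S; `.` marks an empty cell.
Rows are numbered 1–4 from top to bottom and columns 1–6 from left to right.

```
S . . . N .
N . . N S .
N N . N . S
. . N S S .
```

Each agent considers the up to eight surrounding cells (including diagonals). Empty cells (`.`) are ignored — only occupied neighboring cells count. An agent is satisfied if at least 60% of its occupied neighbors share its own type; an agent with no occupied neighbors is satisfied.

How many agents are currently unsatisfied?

Row 1: (1,1)S 0/1 ✗ · (1,5)N 1/2 ✗
Row 2: (2,1)N 2/3 ✓ · (2,4)N 2/3 ✓ · (2,5)S 1/4 ✗
Row 3: (3,1)N 2/2 ✓ · (3,2)N 3/3 ✓ · (3,4)N 2/5 ✗ · (3,6)S 2/2 ✓
Row 4: (4,3)N 2/3 ✓ · (4,4)S 1/3 ✗ · (4,5)S 2/3 ✓
Unsatisfied: (1,1), (1,5), (2,5), (3,4), (4,4) — 5 in total.

5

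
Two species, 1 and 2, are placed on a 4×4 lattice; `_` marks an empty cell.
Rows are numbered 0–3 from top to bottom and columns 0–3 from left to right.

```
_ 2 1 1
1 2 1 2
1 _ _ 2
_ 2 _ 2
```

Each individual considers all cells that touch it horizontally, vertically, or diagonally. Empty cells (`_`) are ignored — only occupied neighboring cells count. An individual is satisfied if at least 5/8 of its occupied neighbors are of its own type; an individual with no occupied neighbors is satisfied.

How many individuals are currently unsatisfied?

Row 0: (0,1)2 1/4 ✗ · (0,2)1 2/5 ✗ · (0,3)1 2/3 ✓
Row 1: (1,0)1 1/3 ✗ · (1,1)2 1/5 ✗ · (1,2)1 2/6 ✗ · (1,3)2 1/4 ✗
Row 2: (2,0)1 1/3 ✗ · (2,3)2 2/3 ✓
Row 3: (3,1)2 0/1 ✗ · (3,3)2 1/1 ✓
Unsatisfied: (0,1), (0,2), (1,0), (1,1), (1,2), (1,3), (2,0), (3,1) — 8 in total.

8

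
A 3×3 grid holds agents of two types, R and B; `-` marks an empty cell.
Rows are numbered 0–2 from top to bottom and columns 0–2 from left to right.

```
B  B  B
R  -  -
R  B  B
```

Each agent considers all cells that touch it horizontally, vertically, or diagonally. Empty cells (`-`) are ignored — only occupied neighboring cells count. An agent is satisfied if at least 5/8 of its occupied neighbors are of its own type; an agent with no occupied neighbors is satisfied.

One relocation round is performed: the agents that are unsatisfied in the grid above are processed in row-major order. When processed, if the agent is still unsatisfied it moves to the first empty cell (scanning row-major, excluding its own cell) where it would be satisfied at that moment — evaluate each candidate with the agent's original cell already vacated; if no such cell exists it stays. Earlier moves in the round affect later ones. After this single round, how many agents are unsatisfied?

Initially unsatisfied (in order): (0,0), (1,0), (2,0), (2,1).
  (0,0) → (1,1).
  (1,0): no empty cell satisfies it; stays.
  (2,0): no empty cell satisfies it; stays.
  (2,1) → (0,0).
Resulting grid:
B B B
R B -
R - B
Unsatisfied now: (1,0), (2,0).

2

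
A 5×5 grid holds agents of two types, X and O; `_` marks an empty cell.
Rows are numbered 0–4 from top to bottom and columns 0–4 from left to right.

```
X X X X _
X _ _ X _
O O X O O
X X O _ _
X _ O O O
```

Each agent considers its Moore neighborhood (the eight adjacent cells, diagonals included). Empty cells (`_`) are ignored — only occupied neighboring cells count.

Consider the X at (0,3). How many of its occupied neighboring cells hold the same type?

2

Occupied neighbors of (0,3): (0,2)=X, (1,3)=X.
Same type (X): 2 of 2.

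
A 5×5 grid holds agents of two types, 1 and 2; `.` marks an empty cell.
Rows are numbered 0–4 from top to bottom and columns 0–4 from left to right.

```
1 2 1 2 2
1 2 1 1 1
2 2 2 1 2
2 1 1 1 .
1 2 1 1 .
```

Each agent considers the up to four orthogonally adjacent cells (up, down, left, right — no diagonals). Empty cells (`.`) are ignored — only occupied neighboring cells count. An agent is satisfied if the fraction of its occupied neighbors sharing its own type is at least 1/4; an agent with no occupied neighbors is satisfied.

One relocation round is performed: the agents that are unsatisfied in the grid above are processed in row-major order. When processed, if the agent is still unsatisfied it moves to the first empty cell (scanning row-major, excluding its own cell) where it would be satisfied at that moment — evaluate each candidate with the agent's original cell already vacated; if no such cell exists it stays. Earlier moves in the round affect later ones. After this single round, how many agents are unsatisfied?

Initially unsatisfied (in order): (2,4), (4,0), (4,1).
  (2,4): no empty cell satisfies it; stays.
  (4,0) → (3,4).
  (4,1) → (4,0).
Resulting grid:
1 2 1 2 2
1 2 1 1 1
2 2 2 1 2
2 1 1 1 1
2 . 1 1 .
Unsatisfied now: (2,4).

1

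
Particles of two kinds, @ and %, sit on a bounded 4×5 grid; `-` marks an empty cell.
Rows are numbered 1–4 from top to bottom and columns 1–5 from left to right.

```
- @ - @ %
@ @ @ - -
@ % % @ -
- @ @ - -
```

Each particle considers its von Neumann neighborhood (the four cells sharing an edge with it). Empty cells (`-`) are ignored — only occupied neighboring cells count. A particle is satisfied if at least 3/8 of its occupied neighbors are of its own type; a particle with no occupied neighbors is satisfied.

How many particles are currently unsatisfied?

5

Row 1: (1,2)@ 1/1 ok · (1,4)@ 0/1 unhappy · (1,5)% 0/1 unhappy
Row 2: (2,1)@ 2/2 ok · (2,2)@ 3/4 ok · (2,3)@ 1/2 ok
Row 3: (3,1)@ 1/2 ok · (3,2)% 1/4 unhappy · (3,3)% 1/4 unhappy · (3,4)@ 0/1 unhappy
Row 4: (4,2)@ 1/2 ok · (4,3)@ 1/2 ok
Unsatisfied: (1,4), (1,5), (3,2), (3,3), (3,4) — 5 in total.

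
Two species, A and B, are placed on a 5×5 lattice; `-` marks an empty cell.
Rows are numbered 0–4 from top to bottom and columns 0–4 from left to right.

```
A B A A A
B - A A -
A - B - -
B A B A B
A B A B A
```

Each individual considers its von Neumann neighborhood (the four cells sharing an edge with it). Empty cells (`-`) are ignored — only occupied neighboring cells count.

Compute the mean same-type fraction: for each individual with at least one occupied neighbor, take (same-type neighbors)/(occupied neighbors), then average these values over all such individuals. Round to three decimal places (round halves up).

0.254

Row 0: (0,0)A 0/2 · (0,1)B 0/2 · (0,2)A 2/3 · (0,3)A 3/3 · (0,4)A 1/1
Row 1: (1,0)B 0/2 · (1,2)A 2/3 · (1,3)A 2/2
Row 2: (2,0)A 0/2 · (2,2)B 1/2
Row 3: (3,0)B 0/3 · (3,1)A 0/3 · (3,2)B 1/4 · (3,3)A 0/3 · (3,4)B 0/2
Row 4: (4,0)A 0/2 · (4,1)B 0/3 · (4,2)A 0/3 · (4,3)B 0/3 · (4,4)A 0/2
Sum over 20 individuals: 0/2 + 0/2 + 2/3 + 3/3 + 1/1 + 0/2 + 2/3 + 2/2 + 0/2 + 1/2 + 0/3 + 0/3 + 1/4 + 0/3 + 0/2 + 0/2 + 0/3 + 0/3 + 0/3 + 0/2 = 61/12; mean = 61/12 ÷ 20 = 61/240 = 0.254166… → 0.254.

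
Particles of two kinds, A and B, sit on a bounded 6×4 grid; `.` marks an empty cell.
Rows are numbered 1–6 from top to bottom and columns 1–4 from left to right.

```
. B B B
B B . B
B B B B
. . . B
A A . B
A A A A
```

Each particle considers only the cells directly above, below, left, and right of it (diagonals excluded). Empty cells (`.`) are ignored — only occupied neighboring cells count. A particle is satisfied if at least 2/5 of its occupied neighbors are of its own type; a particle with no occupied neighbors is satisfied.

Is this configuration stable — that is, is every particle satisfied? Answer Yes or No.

(1,2)B 2/2 satisfied
(1,3)B 2/2 satisfied
(1,4)B 2/2 satisfied
(2,1)B 2/2 satisfied
(2,2)B 3/3 satisfied
(2,4)B 2/2 satisfied
(3,1)B 2/2 satisfied
(3,2)B 3/3 satisfied
(3,3)B 2/2 satisfied
(3,4)B 3/3 satisfied
(4,4)B 2/2 satisfied
(5,1)A 2/2 satisfied
(5,2)A 2/2 satisfied
(5,4)B 1/2 satisfied
(6,1)A 2/2 satisfied
(6,2)A 3/3 satisfied
(6,3)A 2/2 satisfied
(6,4)A 1/2 satisfied
All meet the threshold, so the configuration is stable.

Yes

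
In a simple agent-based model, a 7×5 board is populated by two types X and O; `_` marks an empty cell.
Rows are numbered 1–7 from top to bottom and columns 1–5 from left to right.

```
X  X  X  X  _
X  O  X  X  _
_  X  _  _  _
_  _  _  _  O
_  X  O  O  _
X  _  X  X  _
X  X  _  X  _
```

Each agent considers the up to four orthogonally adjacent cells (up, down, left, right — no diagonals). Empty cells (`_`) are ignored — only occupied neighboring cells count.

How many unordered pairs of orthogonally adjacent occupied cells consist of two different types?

Scan each occupied cell's neighbors to the right and below so each pair is counted once.
Row 1: X(1,1)–X(1,2)= X(1,1)–X(2,1)= X(1,2)–X(1,3)= X(1,2)–O(2,2)≠ X(1,3)–X(1,4)= X(1,3)–X(2,3)= X(1,4)–X(2,4)=  → 1/7 unlike.
Row 2: X(2,1)–O(2,2)≠ O(2,2)–X(2,3)≠ O(2,2)–X(3,2)≠ X(2,3)–X(2,4)=  → 3/4 unlike.
Row 5: X(5,2)–O(5,3)≠ O(5,3)–O(5,4)= O(5,3)–X(6,3)≠ O(5,4)–X(6,4)≠  → 3/4 unlike.
Row 6: X(6,1)–X(7,1)= X(6,3)–X(6,4)= X(6,4)–X(7,4)=  → 0/3 unlike.
Row 7: X(7,1)–X(7,2)=  → 0/1 unlike.
Total adjacent occupied pairs: 19; unlike-type pairs: 7.

7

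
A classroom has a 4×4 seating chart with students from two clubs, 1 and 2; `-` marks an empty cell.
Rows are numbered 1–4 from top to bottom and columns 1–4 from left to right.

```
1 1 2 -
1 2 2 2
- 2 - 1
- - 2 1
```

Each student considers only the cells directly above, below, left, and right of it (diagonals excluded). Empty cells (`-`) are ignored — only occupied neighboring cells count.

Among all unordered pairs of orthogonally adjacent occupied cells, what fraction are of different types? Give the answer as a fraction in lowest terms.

Scan each occupied cell's neighbors to the right and below so each pair is counted once.
Row 1: 1(1,1)–1(1,2)= 1(1,1)–1(2,1)= 1(1,2)–2(1,3)≠ 1(1,2)–2(2,2)≠ 2(1,3)–2(2,3)=  → 2/5 unlike.
Row 2: 1(2,1)–2(2,2)≠ 2(2,2)–2(2,3)= 2(2,2)–2(3,2)= 2(2,3)–2(2,4)= 2(2,4)–1(3,4)≠  → 2/5 unlike.
Row 3: 1(3,4)–1(4,4)=  → 0/1 unlike.
Row 4: 2(4,3)–1(4,4)≠  → 1/1 unlike.
Total adjacent occupied pairs: 12; unlike-type pairs: 5.
5/12 is already in lowest terms.

5/12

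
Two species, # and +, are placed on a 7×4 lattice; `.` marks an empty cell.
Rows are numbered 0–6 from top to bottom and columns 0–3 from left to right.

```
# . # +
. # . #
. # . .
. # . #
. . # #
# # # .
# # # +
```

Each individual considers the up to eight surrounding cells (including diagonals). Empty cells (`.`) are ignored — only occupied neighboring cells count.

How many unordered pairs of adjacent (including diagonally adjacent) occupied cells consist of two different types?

Scan each occupied cell's neighbors to the right and below (and the two forward diagonals) so each pair is counted once.
From row 0: 2 unlike of 5 pairs (running 2/5).
From row 1: 0 unlike of 1 pairs (running 2/6).
From row 2: 0 unlike of 1 pairs (running 2/7).
From row 3: 0 unlike of 3 pairs (running 2/10).
From row 4: 0 unlike of 4 pairs (running 2/14).
From row 5: 1 unlike of 10 pairs (running 3/24).
From row 6: 1 unlike of 3 pairs (running 4/27).
Total adjacent occupied pairs: 27; unlike-type pairs: 4.

4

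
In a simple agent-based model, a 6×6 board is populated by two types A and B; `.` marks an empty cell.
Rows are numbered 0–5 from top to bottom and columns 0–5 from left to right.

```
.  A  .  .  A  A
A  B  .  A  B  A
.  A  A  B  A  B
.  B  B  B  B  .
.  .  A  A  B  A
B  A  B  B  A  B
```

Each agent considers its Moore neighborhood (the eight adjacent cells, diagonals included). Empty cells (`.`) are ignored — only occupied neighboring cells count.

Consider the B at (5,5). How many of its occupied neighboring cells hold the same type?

Occupied neighbors of (5,5): (4,4)=B, (4,5)=A, (5,4)=A.
Same type (B): 1 of 3.

1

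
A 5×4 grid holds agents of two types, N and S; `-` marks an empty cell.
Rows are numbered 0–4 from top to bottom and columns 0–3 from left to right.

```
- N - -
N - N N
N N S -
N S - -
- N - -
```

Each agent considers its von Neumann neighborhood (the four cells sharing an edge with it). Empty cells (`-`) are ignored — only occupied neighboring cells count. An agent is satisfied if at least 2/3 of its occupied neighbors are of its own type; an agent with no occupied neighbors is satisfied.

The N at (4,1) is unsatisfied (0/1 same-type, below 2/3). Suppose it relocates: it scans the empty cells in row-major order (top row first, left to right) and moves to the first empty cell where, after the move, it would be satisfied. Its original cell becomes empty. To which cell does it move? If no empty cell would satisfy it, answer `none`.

(0,0)

Vacating (4,1). Empty cells in order:
  (0,0): 2/2 same-type → satisfied — stop here.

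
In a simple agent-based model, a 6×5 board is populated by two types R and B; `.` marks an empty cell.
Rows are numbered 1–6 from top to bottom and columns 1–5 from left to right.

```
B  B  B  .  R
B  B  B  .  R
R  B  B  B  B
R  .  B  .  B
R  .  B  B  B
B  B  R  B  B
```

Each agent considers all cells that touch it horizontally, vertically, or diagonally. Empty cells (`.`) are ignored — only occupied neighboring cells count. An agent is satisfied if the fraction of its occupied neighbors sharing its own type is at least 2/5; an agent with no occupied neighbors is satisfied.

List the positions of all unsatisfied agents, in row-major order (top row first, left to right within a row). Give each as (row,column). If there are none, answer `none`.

(2,5), (3,1), (5,1), (6,3)

Row 1: (1,1)B 3/3 satisfied · (1,2)B 5/5 satisfied · (1,3)B 3/3 satisfied · (1,5)R 1/1 satisfied
Row 2: (2,1)B 4/5 satisfied · (2,2)B 7/8 satisfied · (2,3)B 6/6 satisfied · (2,5)R 1/3 not
Row 3: (3,1)R 1/4 not · (3,2)B 5/7 satisfied · (3,3)B 5/5 satisfied · (3,4)B 5/6 satisfied · (3,5)B 2/3 satisfied
Row 4: (4,1)R 2/3 satisfied · (4,3)B 5/5 satisfied · (4,5)B 4/4 satisfied
Row 5: (5,1)R 1/3 not · (5,3)B 4/5 satisfied · (5,4)B 6/7 satisfied · (5,5)B 4/4 satisfied
Row 6: (6,1)B 1/2 satisfied · (6,2)B 2/4 satisfied · (6,3)R 0/4 not · (6,4)B 4/5 satisfied · (6,5)B 3/3 satisfied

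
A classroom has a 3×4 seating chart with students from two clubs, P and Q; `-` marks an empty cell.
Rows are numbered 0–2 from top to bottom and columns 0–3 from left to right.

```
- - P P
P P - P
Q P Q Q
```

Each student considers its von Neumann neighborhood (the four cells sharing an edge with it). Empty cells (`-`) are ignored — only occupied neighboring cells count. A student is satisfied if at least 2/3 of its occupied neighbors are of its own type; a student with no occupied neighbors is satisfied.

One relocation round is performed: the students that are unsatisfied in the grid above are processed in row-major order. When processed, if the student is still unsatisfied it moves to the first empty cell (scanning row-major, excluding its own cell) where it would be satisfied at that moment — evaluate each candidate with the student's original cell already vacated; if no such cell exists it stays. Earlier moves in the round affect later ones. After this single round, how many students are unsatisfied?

1

Initially unsatisfied (in order): (1,0), (1,3), (2,0), (2,1), (2,2), (2,3).
  (1,0) → (0,0).
  (1,3) → (0,1).
  (2,0): no empty cell satisfies it; stays.
  (2,1) → (1,0).
  (2,2): now satisfied by earlier moves; stays.
  (2,3): now satisfied by earlier moves; stays.
Resulting grid:
P P P P
P P - -
Q - Q Q
Unsatisfied now: (2,0).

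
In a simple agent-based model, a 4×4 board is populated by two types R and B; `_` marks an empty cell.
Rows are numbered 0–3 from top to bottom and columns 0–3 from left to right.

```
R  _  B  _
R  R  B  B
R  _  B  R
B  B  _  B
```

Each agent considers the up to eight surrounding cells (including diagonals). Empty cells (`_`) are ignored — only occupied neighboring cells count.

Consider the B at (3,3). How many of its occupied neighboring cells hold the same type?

1

Occupied neighbors of (3,3): (2,2)=B, (2,3)=R.
Same type (B): 1 of 2.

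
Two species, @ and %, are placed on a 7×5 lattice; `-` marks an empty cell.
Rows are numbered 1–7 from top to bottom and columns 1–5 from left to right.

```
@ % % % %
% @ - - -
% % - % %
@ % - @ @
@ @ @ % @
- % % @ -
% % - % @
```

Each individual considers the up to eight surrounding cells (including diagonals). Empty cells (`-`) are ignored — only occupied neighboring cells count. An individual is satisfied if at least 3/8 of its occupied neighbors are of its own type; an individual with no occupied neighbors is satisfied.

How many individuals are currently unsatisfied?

(1,1)@ 1/3 ✗
(1,2)% 2/4 ✓
(1,3)% 2/3 ✓
(1,4)% 2/2 ✓
(1,5)% 1/1 ✓
(2,1)% 3/5 ✓
(2,2)@ 1/6 ✗
(3,1)% 3/5 ✓
(3,2)% 3/5 ✓
(3,4)% 1/3 ✗
(3,5)% 1/3 ✗
(4,1)@ 2/5 ✓
(4,2)% 2/6 ✗
(4,4)@ 3/6 ✓
(4,5)@ 2/5 ✓
(5,1)@ 2/4 ✓
(5,2)@ 3/6 ✓
(5,3)@ 3/7 ✓
(5,4)% 1/6 ✗
(5,5)@ 3/4 ✓
(6,2)% 3/6 ✓
(6,3)% 4/7 ✓
(6,4)@ 3/6 ✓
(7,1)% 2/2 ✓
(7,2)% 3/3 ✓
(7,4)% 1/3 ✗
(7,5)@ 1/2 ✓
Unsatisfied: (1,1), (2,2), (3,4), (3,5), (4,2), (5,4), (7,4) — 7 in total.

7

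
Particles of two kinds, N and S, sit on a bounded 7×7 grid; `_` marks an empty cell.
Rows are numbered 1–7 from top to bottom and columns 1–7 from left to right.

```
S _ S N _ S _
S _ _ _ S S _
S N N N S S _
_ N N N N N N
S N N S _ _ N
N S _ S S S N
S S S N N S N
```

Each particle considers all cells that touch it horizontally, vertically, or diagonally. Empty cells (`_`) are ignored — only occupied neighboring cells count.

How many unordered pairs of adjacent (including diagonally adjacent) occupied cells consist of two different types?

38

Scan each occupied cell's neighbors to the right and below (and the two forward diagonals) so each pair is counted once.
From row 1: 2 unlike of 5 pairs (running 2/5).
From row 2: 2 unlike of 8 pairs (running 4/13).
From row 3: 9 unlike of 20 pairs (running 13/33).
From row 4: 4 unlike of 16 pairs (running 17/49).
From row 5: 7 unlike of 13 pairs (running 24/62).
From row 6: 11 unlike of 20 pairs (running 35/82).
From row 7: 3 unlike of 6 pairs (running 38/88).
Total adjacent occupied pairs: 88; unlike-type pairs: 38.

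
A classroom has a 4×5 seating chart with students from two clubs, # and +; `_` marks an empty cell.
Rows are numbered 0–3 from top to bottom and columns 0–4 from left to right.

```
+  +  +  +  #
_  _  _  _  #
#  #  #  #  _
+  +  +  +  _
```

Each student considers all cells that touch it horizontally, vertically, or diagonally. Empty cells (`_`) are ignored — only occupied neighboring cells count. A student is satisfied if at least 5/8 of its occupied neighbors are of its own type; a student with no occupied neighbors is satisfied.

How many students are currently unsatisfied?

Row 0: (0,0)+ 1/1 ok · (0,1)+ 2/2 ok · (0,2)+ 2/2 ok · (0,3)+ 1/3 unhappy · (0,4)# 1/2 unhappy
Row 1: (1,4)# 2/3 ok
Row 2: (2,0)# 1/3 unhappy · (2,1)# 2/5 unhappy · (2,2)# 2/5 unhappy · (2,3)# 2/4 unhappy
Row 3: (3,0)+ 1/3 unhappy · (3,1)+ 2/5 unhappy · (3,2)+ 2/5 unhappy · (3,3)+ 1/3 unhappy
Unsatisfied: (0,3), (0,4), (2,0), (2,1), (2,2), (2,3), (3,0), (3,1), (3,2), (3,3) — 10 in total.

10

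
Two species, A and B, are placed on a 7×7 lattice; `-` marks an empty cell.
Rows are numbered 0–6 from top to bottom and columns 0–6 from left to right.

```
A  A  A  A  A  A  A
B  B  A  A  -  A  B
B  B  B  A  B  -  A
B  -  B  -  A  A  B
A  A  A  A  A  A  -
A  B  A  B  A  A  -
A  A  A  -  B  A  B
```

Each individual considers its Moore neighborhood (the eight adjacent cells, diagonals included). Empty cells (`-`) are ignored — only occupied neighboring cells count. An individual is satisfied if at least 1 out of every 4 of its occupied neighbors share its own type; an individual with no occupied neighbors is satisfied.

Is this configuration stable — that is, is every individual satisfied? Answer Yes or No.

Row 0: (0,0)A 1/3 ✓ · (0,1)A 3/5 ✓ · (0,2)A 4/5 ✓ · (0,3)A 4/4 ✓ · (0,4)A 4/4 ✓ · (0,5)A 3/4 ✓ · (0,6)A 2/3 ✓
Row 1: (1,0)B 3/5 ✓ · (1,1)B 4/8 ✓ · (1,2)A 5/8 ✓ · (1,3)A 5/7 ✓ · (1,5)A 4/6 ✓ · (1,6)B 0/4 ✗
Row 2: (2,0)B 4/4 ✓ · (2,1)B 6/7 ✓ · (2,2)B 3/6 ✓ · (2,3)A 3/6 ✓ · (2,4)B 0/5 ✗ · (2,6)A 2/4 ✓
Row 3: (3,0)B 2/4 ✓ · (3,2)B 2/6 ✓ · (3,4)A 5/6 ✓ · (3,5)A 4/6 ✓ · (3,6)B 0/3 ✗
Row 4: (4,0)A 2/4 ✓ · (4,1)A 4/7 ✓ · (4,2)A 3/6 ✓ · (4,3)A 5/7 ✓ · (4,4)A 6/7 ✓ · (4,5)A 5/6 ✓
Row 5: (5,0)A 4/5 ✓ · (5,1)B 0/8 ✗ · (5,2)A 5/7 ✓ · (5,3)B 1/7 ✗ · (5,4)A 5/7 ✓ · (5,5)A 4/6 ✓
Row 6: (6,0)A 2/3 ✓ · (6,1)A 4/5 ✓ · (6,2)A 2/4 ✓ · (6,4)B 1/4 ✓ · (6,5)A 2/4 ✓ · (6,6)B 0/2 ✗
For instance (1,6) has only 0/4 same-type neighbors, below 1/4.

No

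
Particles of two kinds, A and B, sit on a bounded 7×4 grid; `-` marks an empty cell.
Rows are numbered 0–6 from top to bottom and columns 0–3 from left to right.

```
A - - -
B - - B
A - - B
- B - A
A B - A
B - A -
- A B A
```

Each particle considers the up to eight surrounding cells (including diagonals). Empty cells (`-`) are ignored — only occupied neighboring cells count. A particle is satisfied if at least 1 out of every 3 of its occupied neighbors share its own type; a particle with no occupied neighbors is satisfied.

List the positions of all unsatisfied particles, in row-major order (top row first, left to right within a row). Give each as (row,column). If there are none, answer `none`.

(0,0)A 0/1 unhappy
(1,0)B 0/2 unhappy
(1,3)B 1/1 ok
(2,0)A 0/2 unhappy
(2,3)B 1/2 ok
(3,1)B 1/3 ok
(3,3)A 1/2 ok
(4,0)A 0/3 unhappy
(4,1)B 2/4 ok
(4,3)A 2/2 ok
(5,0)B 1/3 ok
(5,2)A 3/5 ok
(6,1)A 1/3 ok
(6,2)B 0/3 unhappy
(6,3)A 1/2 ok

(0,0), (1,0), (2,0), (4,0), (6,2)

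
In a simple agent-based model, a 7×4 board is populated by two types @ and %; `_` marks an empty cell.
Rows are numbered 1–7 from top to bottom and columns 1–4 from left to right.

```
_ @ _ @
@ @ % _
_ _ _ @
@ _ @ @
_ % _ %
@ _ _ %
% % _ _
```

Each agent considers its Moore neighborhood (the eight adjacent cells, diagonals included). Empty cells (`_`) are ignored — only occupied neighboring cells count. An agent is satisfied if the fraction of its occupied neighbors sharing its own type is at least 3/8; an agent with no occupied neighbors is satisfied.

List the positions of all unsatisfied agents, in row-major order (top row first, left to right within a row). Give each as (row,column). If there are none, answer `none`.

(1,4), (2,3), (4,1), (5,2), (5,4), (6,1)

(1,2)@ 2/3 satisfied
(1,4)@ 0/1 not
(2,1)@ 2/2 satisfied
(2,2)@ 2/3 satisfied
(2,3)% 0/4 not
(3,4)@ 2/3 satisfied
(4,1)@ 0/1 not
(4,3)@ 2/4 satisfied
(4,4)@ 2/3 satisfied
(5,2)% 0/3 not
(5,4)% 1/3 not
(6,1)@ 0/3 not
(6,4)% 1/1 satisfied
(7,1)% 1/2 satisfied
(7,2)% 1/2 satisfied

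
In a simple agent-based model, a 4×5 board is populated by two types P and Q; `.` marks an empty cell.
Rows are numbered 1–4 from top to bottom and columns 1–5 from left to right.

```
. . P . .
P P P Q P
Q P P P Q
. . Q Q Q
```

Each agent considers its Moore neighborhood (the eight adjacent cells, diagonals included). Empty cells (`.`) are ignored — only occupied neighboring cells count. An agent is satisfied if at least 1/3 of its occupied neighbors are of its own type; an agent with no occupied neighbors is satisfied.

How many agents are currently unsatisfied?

3

Row 1: (1,3)P 2/3 ✓
Row 2: (2,1)P 2/3 ✓ · (2,2)P 5/6 ✓ · (2,3)P 5/6 ✓ · (2,4)Q 1/6 ✗ · (2,5)P 1/3 ✓
Row 3: (3,1)Q 0/3 ✗ · (3,2)P 4/6 ✓ · (3,3)P 4/7 ✓ · (3,4)P 3/8 ✓ · (3,5)Q 3/5 ✓
Row 4: (4,3)Q 1/4 ✗ · (4,4)Q 3/5 ✓ · (4,5)Q 2/3 ✓
Unsatisfied: (2,4), (3,1), (4,3) — 3 in total.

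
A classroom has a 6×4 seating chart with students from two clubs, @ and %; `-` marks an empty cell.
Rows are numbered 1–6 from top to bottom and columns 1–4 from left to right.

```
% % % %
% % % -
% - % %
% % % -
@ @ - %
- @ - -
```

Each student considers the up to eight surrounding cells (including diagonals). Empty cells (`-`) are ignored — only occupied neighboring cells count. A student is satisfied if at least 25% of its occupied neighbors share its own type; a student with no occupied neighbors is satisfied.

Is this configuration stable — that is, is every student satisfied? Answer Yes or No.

Row 1: (1,1)% 3/3 ✓ · (1,2)% 5/5 ✓ · (1,3)% 4/4 ✓ · (1,4)% 2/2 ✓
Row 2: (2,1)% 4/4 ✓ · (2,2)% 7/7 ✓ · (2,3)% 6/6 ✓
Row 3: (3,1)% 4/4 ✓ · (3,3)% 5/5 ✓ · (3,4)% 3/3 ✓
Row 4: (4,1)% 2/4 ✓ · (4,2)% 4/6 ✓ · (4,3)% 4/5 ✓
Row 5: (5,1)@ 2/4 ✓ · (5,2)@ 2/5 ✓ · (5,4)% 1/1 ✓
Row 6: (6,2)@ 2/2 ✓
All meet the threshold, so the configuration is stable.

Yes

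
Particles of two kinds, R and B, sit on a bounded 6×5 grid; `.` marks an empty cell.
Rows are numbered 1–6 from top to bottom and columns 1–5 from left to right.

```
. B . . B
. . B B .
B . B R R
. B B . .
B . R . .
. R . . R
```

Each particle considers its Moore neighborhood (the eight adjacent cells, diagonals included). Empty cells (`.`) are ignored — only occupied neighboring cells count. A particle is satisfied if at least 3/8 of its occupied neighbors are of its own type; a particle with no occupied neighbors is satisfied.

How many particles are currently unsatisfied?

Row 1: (1,2)B 1/1 satisfied · (1,5)B 1/1 satisfied
Row 2: (2,3)B 3/4 satisfied · (2,4)B 3/5 satisfied
Row 3: (3,1)B 1/1 satisfied · (3,3)B 4/5 satisfied · (3,4)R 1/5 not · (3,5)R 1/2 satisfied
Row 4: (4,2)B 4/5 satisfied · (4,3)B 2/4 satisfied
Row 5: (5,1)B 1/2 satisfied · (5,3)R 1/3 not
Row 6: (6,2)R 1/2 satisfied · (6,5)R 0/0 satisfied
Unsatisfied: (3,4), (5,3) — 2 in total.

2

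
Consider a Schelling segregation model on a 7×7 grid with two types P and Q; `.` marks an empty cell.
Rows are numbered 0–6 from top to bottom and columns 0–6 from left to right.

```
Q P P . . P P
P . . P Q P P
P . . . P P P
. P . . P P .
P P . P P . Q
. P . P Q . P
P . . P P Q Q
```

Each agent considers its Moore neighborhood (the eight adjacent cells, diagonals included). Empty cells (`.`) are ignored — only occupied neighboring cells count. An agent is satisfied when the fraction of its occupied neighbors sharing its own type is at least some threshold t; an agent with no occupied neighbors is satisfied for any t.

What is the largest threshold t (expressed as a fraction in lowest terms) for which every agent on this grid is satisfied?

0/1

Row 0: (0,0)Q 0/2 · (0,1)P 2/3 · (0,2)P 2/2 · (0,5)P 3/4 · (0,6)P 3/3
Row 1: (1,0)P 2/3 · (1,3)P 2/3 · (1,4)Q 0/5 · (1,5)P 6/7 · (1,6)P 5/5
Row 2: (2,0)P 2/2 · (2,4)P 5/6 · (2,5)P 6/7 · (2,6)P 4/4
Row 3: (3,1)P 3/3 · (3,4)P 5/5 · (3,5)P 5/6
Row 4: (4,0)P 3/3 · (4,1)P 3/3 · (4,3)P 3/4 · (4,4)P 4/5 · (4,6)Q 0/2
Row 5: (5,1)P 3/3 · (5,3)P 4/5 · (5,4)Q 1/6 · (5,6)P 0/3
Row 6: (6,0)P 1/1 · (6,3)P 2/3 · (6,4)P 2/4 · (6,5)Q 2/4 · (6,6)Q 1/2
The smallest same-type fraction is 0/2 at (0,0), which reduces to 0/1. Any threshold above that leaves this agent unsatisfied.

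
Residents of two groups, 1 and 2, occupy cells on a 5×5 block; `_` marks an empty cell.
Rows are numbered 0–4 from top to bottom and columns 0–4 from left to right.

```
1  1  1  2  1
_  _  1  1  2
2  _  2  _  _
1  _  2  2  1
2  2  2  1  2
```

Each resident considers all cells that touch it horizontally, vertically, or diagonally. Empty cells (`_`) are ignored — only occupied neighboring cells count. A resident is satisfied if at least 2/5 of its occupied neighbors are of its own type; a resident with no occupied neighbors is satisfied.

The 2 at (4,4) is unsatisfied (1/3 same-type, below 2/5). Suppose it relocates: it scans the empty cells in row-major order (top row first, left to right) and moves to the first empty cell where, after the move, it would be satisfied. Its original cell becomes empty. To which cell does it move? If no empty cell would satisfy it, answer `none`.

(2,1)

Vacating (4,4). Empty cells in order:
  (1,0): 1/3 same-type → still unsatisfied.
  (1,1): 2/6 same-type → still unsatisfied.
  (2,1): 3/5 same-type → satisfied — stop here.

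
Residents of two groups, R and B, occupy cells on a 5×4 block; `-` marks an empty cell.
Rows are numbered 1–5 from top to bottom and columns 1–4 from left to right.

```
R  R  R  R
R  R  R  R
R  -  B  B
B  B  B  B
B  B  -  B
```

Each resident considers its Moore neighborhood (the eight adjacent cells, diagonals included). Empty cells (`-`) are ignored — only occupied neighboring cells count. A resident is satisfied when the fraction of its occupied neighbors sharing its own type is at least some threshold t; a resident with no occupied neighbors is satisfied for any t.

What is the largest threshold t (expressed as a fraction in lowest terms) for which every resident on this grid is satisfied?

(1,1)R 3/3
(1,2)R 5/5
(1,3)R 5/5
(1,4)R 3/3
(2,1)R 4/4
(2,2)R 6/7
(2,3)R 5/7
(2,4)R 3/5
(3,1)R 2/4
(3,3)B 4/7
(3,4)B 3/5
(4,1)B 3/4
(4,2)B 5/6
(4,3)B 6/6
(4,4)B 4/4
(5,1)B 3/3
(5,2)B 4/4
(5,4)B 2/2
The smallest same-type fraction is 2/4 at (3,1), which reduces to 1/2. Any threshold above that leaves this resident unsatisfied.

1/2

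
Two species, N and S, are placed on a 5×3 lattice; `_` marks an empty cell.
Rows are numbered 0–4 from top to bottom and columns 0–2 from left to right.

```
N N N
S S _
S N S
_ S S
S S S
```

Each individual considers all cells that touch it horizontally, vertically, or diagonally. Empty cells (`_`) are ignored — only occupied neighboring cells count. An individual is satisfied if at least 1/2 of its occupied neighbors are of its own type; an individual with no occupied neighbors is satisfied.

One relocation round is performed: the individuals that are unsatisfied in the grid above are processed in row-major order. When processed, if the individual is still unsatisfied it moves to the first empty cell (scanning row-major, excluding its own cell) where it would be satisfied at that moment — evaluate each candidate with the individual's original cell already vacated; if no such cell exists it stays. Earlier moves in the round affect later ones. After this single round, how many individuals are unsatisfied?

1

Initially unsatisfied (in order): (0,0), (1,0), (1,1), (2,1).
  (0,0) → (1,2).
  (1,0): now satisfied by earlier moves; stays.
  (1,1) → (0,0).
  (2,1): no empty cell satisfies it; stays.
Resulting grid:
S N N
S _ N
S N S
_ S S
S S S
Unsatisfied now: (2,1).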